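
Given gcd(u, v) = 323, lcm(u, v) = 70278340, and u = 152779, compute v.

u·v = gcd·lcm = 323·70278340 = 22699903820, so v = 22699903820/152779 = 148580.

148580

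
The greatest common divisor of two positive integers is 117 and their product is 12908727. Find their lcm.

110331

For any two positive integers, gcd × lcm equals their product. Hence lcm = 12908727 / 117 = 110331.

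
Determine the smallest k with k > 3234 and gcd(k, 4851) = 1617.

Multiples of 1617 above 3234: 1617·3, 1617·4, … . Need the cofactor coprime to 4851/1617 = 3.
Checking s = 3, 4, … the first with gcd(s, 3) = 1 is s = 4, giving 6468.

6468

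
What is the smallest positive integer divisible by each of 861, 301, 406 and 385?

861 = 3 · 7 · 41; 301 = 7 · 43; 406 = 2 · 7 · 29; 385 = 5 · 7 · 11
lcm takes max exponent of each prime: 2 · 3 · 5 · 7 · 11 · 29 · 41 · 43 = 118103370

118103370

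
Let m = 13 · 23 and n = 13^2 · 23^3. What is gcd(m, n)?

min exponent per shared prime: 13 · 23 = 299

299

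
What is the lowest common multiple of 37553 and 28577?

gcd first: 37553 = 1·28577 + 8976; 28577 = 3·8976 + 1649; 8976 = 5·1649 + 731; 1649 = 2·731 + 187; 731 = 3·187 + 170; 187 = 1·170 + 17; 170 = 10·17 + 0 → gcd = 17
lcm = 37553·28577/gcd = 1073152081/17 = 63126593

63126593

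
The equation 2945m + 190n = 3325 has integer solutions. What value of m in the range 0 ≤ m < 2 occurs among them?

gcd(2945, 190) = 95 (Euclid: 2945 = 15·190 + 95; 190 = 2·95 + 0), and 95 | 3325.
Extended Euclid: 2945·(1) + 190·(-15) = 95. Scale by 35: m₀ = 35.
General solution m = m₀ + 2t; reducing mod 2 gives m = 1 (and n = 2).

1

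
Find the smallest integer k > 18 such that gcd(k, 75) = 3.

21

gcd(k, 75) = 3 forces 3 | k; write k = 3s. Then gcd(3s, 3·25) = 3·gcd(s, 25), so need gcd(s, 25) = 1.
3s > 18 gives s ≥ 7. The least s ≥ 7 coprime to 25 is 7, so k = 3·7 = 21.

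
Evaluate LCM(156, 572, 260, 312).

156 = 2² · 3 · 13; 572 = 2² · 11 · 13; 260 = 2² · 5 · 13; 312 = 2³ · 3 · 13
lcm takes max exponent of each prime: 2³ · 3 · 5 · 11 · 13 = 17160

17160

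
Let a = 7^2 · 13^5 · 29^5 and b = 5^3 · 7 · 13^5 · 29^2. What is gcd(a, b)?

2185801891

min exponent per shared prime: 7 · 13^5 · 29^2 = 2185801891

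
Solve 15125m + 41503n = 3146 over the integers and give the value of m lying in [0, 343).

gcd(15125, 41503) = 121 (Euclid: 41503 = 2·15125 + 11253; 15125 = 1·11253 + 3872; 11253 = 2·3872 + 3509; 3872 = 1·3509 + 363; 3509 = 9·363 + 242; 363 = 1·242 + 121; 242 = 2·121 + 0), and 121 | 3146.
Extended Euclid: 15125·(118) + 41503·(-43) = 121. Scale by 26: m₀ = 3068.
General solution m = m₀ + 343t; reducing mod 343 gives m = 324 (and n = -118).

324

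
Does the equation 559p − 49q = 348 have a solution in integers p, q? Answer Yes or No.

Yes

gcd(559, 49): 559 = 11·49 + 20; 49 = 2·20 + 9; 20 = 2·9 + 2; 9 = 4·2 + 1; 2 = 2·1 + 0 → 1
1 divides 348, so a solution exists.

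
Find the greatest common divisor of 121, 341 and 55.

121 = 11²; 341 = 11 · 31; 55 = 5 · 11
gcd takes min exponent of each prime: 11 = 11

11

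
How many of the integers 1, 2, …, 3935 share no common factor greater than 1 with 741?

2294

Prime factors of 741: 3, 13, 19. Count integers ≤ 3935 divisible by none of them.
By inclusion–exclusion: 3935 − ⌊3935/3⌋ − ⌊3935/13⌋ − ⌊3935/19⌋ + ⌊3935/39⌋ + ⌊3935/57⌋ + ⌊3935/247⌋ − ⌊3935/741⌋ = 2294.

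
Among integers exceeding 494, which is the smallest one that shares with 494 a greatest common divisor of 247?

gcd(m, 494) = 247 forces 247 | m; write m = 247s. Then gcd(247s, 247·2) = 247·gcd(s, 2), so need gcd(s, 2) = 1.
247s > 494 gives s ≥ 3. The least s ≥ 3 coprime to 2 is 3, so m = 247·3 = 741.

741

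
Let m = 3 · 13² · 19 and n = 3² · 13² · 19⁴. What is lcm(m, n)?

max exponent per prime: 3² · 13² · 19⁴ = 198218241

198218241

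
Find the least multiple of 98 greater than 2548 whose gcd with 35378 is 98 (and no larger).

2646

gcd(x, 35378) = 98 forces 98 | x; write x = 98s. Then gcd(98s, 98·361) = 98·gcd(s, 361), so need gcd(s, 361) = 1.
98s > 2548 gives s ≥ 27. The least s ≥ 27 coprime to 361 is 27, so x = 98·27 = 2646.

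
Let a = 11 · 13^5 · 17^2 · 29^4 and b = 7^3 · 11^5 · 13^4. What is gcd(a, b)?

min exponent per shared prime: 11 · 13^4 = 314171

314171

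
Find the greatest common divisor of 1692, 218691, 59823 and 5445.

1692 = 2² · 3² · 47; 218691 = 3² · 11 · 47²; 59823 = 3² · 17² · 23; 5445 = 3² · 5 · 11²
gcd takes min exponent of each prime: 3² = 9

9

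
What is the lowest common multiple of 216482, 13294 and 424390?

216482 = 2 · 7² · 47²; 13294 = 2 · 17² · 23; 424390 = 2 · 5 · 31 · 37²
lcm takes max exponent of each prime: 2 · 5 · 7² · 17² · 23 · 31 · 37² · 47² = 305339237439530

305339237439530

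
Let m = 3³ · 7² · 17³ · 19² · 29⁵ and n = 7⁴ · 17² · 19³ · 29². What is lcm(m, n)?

max exponent per prime: 3³ · 7⁴ · 17³ · 19³ · 29⁵ = 44807785505763065541

44807785505763065541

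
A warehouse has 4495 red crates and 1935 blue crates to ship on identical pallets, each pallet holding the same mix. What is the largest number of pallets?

Euclid: 4495 = 2·1935 + 625; 1935 = 3·625 + 60; 625 = 10·60 + 25; 60 = 2·25 + 10; 25 = 2·10 + 5; 10 = 2·5 + 0. Last nonzero remainder: 5.

5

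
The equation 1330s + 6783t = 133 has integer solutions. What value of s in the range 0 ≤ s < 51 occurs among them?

46

Euclid: 6783 = 5·1330 + 133; 1330 = 10·133 + 0 → gcd = 133; 133 = 133·1.
Back-substitution yields 1330·(-5) + 6783·(1) = 133, so one solution is s = -5·1 = -5, t = 1·1 = 1.
Solutions in s differ by 6783/133 = 51; the one in [0, 51) is -5 mod 51 = 46.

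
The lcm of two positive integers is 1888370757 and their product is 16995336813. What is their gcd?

From gcd × lcm = ab: gcd = 16995336813 / 1888370757 = 9.

9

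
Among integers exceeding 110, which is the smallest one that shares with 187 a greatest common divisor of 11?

gcd(k, 187) = 11 forces 11 | k; write k = 11s. Then gcd(11s, 11·17) = 11·gcd(s, 17), so need gcd(s, 17) = 1.
11s > 110 gives s ≥ 11. The least s ≥ 11 coprime to 17 is 11, so k = 11·11 = 121.

121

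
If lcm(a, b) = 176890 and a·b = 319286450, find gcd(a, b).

gcd·lcm = product, so gcd = 319286450/176890 = 1805.

1805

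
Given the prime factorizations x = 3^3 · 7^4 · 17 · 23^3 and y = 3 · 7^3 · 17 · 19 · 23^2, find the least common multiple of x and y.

254766285207

max exponent per prime: 3^3 · 7^4 · 17 · 19 · 23^3 = 254766285207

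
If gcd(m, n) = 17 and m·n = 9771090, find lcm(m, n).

574770

gcd·lcm = product, so lcm = 9771090/17 = 574770.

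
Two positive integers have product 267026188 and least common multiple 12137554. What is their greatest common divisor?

From gcd × lcm = mn: gcd = 267026188 / 12137554 = 22.

22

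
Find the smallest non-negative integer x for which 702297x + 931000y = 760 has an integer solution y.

Euclid: 931000 = 1·702297 + 228703; 702297 = 3·228703 + 16188; 228703 = 14·16188 + 2071; 16188 = 7·2071 + 1691; 2071 = 1·1691 + 380; 1691 = 4·380 + 171; 380 = 2·171 + 38; 171 = 4·38 + 19; 38 = 2·19 + 0 → gcd = 19; 760 = 19·40.
Back-substitution yields 702297·(22027) + 931000·(-16616) = 19, so one solution is x = 22027·40 = 881080, y = -16616·40 = -664640.
Solutions in x differ by 931000/19 = 49000; the one in [0, 49000) is 881080 mod 49000 = 48080.

48080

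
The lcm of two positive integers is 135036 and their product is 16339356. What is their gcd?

121

From gcd × lcm = uv: gcd = 16339356 / 135036 = 121.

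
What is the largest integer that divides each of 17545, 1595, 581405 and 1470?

gcd(17545, 1595): 17545 = 11·1595 + 0 → 1595
gcd(1595, 581405): 581405 = 364·1595 + 825; 1595 = 1·825 + 770; 825 = 1·770 + 55; 770 = 14·55 + 0 → 55
gcd(55, 1470): 1470 = 26·55 + 40; 55 = 1·40 + 15; 40 = 2·15 + 10; 15 = 1·10 + 5; 10 = 2·5 + 0 → 5

5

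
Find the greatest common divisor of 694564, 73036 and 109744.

gcd(694564, 73036): 694564 = 9·73036 + 37240; 73036 = 1·37240 + 35796; 37240 = 1·35796 + 1444; 35796 = 24·1444 + 1140; 1444 = 1·1140 + 304; 1140 = 3·304 + 228; 304 = 1·228 + 76; 228 = 3·76 + 0 → 76
gcd(76, 109744): 109744 = 1444·76 + 0 → 76

76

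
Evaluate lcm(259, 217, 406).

259 = 7 · 37; 217 = 7 · 31; 406 = 2 · 7 · 29
lcm takes max exponent of each prime: 2 · 7 · 29 · 31 · 37 = 465682

465682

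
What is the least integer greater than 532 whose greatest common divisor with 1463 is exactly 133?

1463 = 133·11. Any x with gcd(x, 1463) = 133 is a multiple of 133, say 133s, with s coprime to 11.
Need s > 532/133, so s ≥ 5. First s ≥ 5 with gcd(s, 11) = 1 is s = 5. Thus x = 133·5 = 665.

665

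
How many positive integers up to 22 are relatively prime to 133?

133 = 7·19. Inclusion–exclusion on these primes:
22 − ⌊22/7⌋ − ⌊22/19⌋ + ⌊22/133⌋ = 18

18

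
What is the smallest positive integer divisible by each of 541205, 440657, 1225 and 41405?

541205 = 5 · 7² · 47²; 440657 = 7² · 17 · 23²; 1225 = 5² · 7²; 41405 = 5 · 7² · 13²
lcm takes max exponent of each prime: 5² · 7² · 13² · 17 · 23² · 47² = 4112662797425

4112662797425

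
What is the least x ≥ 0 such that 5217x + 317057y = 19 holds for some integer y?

Reduce mod 317057: 5217x ≡ 19 (mod 317057). With g = gcd(5217, 317057) = 1 dividing 19, divide through: 5217x ≡ 19 (mod 317057).
Since gcd(5217, 317057) = 1, x ≡ 19·(5217)⁻¹ ≡ 73354 (mod 317057). Smallest non-negative: 73354.

73354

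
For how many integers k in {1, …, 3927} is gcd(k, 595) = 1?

2535

Prime factors of 595: 5, 7, 17. Count integers ≤ 3927 divisible by none of them.
By inclusion–exclusion: 3927 − ⌊3927/5⌋ − ⌊3927/7⌋ − ⌊3927/17⌋ + ⌊3927/35⌋ + ⌊3927/85⌋ + ⌊3927/119⌋ − ⌊3927/595⌋ = 2535.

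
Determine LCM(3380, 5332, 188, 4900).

51881293100

3380 = 2² · 5 · 13²; 5332 = 2² · 31 · 43; 188 = 2² · 47; 4900 = 2² · 5² · 7²
lcm takes max exponent of each prime: 2² · 5² · 7² · 13² · 31 · 43 · 47 = 51881293100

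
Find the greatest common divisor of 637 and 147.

Euclid: 637 = 4·147 + 49; 147 = 3·49 + 0. Last nonzero remainder: 49.

49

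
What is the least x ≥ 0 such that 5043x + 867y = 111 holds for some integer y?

92

gcd(5043, 867) = 3 (Euclid: 5043 = 5·867 + 708; 867 = 1·708 + 159; 708 = 4·159 + 72; 159 = 2·72 + 15; 72 = 4·15 + 12; 15 = 1·12 + 3; 12 = 4·3 + 0), and 3 | 111.
Extended Euclid: 5043·(-60) + 867·(349) = 3. Scale by 37: x₀ = -2220.
General solution x = x₀ + 289t; reducing mod 289 gives x = 92 (and y = -535).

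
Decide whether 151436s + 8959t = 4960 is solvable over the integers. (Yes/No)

gcd(151436, 8959): 151436 = 16·8959 + 8092; 8959 = 1·8092 + 867; 8092 = 9·867 + 289; 867 = 3·289 + 0 → 289
289 does not divide 4960, so a solution does not exist.

No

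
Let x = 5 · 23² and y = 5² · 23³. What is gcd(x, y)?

2645

min exponent per shared prime: 5 · 23² = 2645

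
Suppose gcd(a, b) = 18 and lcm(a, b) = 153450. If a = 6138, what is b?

450

a·b = gcd·lcm = 18·153450 = 2762100, so b = 2762100/6138 = 450.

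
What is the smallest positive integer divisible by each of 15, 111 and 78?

lcm(15, 111) = 15·111/gcd = 1665/3 = 555
lcm(555, 78) = 555·78/gcd = 43290/3 = 14430

14430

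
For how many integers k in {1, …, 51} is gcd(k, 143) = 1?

44

Prime factors of 143: 11, 13. Count integers ≤ 51 divisible by none of them.
By inclusion–exclusion: 51 − ⌊51/11⌋ − ⌊51/13⌋ + ⌊51/143⌋ = 44.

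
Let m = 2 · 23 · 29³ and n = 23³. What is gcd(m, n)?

23

min exponent per shared prime: 23 = 23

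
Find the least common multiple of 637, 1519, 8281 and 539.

637 = 7² · 13; 1519 = 7² · 31; 8281 = 7² · 13²; 539 = 7² · 11
lcm takes max exponent of each prime: 7² · 11 · 13² · 31 = 2823821

2823821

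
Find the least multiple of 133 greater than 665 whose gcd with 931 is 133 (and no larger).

798

Multiples of 133 above 665: 133·6, 133·7, … . Need the cofactor coprime to 931/133 = 7.
Checking s = 6, 7, … the first with gcd(s, 7) = 1 is s = 6, giving 798.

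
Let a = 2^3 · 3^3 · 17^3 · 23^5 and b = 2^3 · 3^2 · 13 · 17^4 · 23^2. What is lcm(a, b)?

max exponent per prime: 2^3 · 3^3 · 13 · 17^4 · 23^5 = 1509496008798024

1509496008798024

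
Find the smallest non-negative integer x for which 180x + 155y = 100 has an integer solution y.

gcd(180, 155) = 5 (Euclid: 180 = 1·155 + 25; 155 = 6·25 + 5; 25 = 5·5 + 0), and 5 | 100.
Extended Euclid: 180·(-6) + 155·(7) = 5. Scale by 20: x₀ = -120.
General solution x = x₀ + 31t; reducing mod 31 gives x = 4 (and y = -4).

4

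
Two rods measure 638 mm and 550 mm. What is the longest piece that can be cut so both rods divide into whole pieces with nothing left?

22

Euclid: 638 = 1·550 + 88; 550 = 6·88 + 22; 88 = 4·22 + 0. Last nonzero remainder: 22.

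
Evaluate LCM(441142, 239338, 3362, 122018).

441142 = 2 · 13 · 19² · 47; 239338 = 2 · 11² · 23 · 43; 3362 = 2 · 41²; 122018 = 2 · 13² · 19²
lcm takes max exponent of each prime: 2 · 11² · 13² · 19² · 23 · 41² · 43 · 47 = 1153642203722294

1153642203722294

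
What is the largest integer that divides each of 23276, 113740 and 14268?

gcd(23276, 113740): 113740 = 4·23276 + 20636; 23276 = 1·20636 + 2640; 20636 = 7·2640 + 2156; 2640 = 1·2156 + 484; 2156 = 4·484 + 220; 484 = 2·220 + 44; 220 = 5·44 + 0 → 44
gcd(44, 14268): 14268 = 324·44 + 12; 44 = 3·12 + 8; 12 = 1·8 + 4; 8 = 2·4 + 0 → 4

4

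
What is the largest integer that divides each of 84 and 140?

28

Euclid: 140 = 1·84 + 56; 84 = 1·56 + 28; 56 = 2·28 + 0. Last nonzero remainder: 28.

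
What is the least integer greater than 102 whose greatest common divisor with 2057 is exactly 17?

gcd(a, 2057) = 17 forces 17 | a; write a = 17s. Then gcd(17s, 17·121) = 17·gcd(s, 121), so need gcd(s, 121) = 1.
17s > 102 gives s ≥ 7. The least s ≥ 7 coprime to 121 is 7, so a = 17·7 = 119.

119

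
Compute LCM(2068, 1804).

gcd first: 2068 = 1·1804 + 264; 1804 = 6·264 + 220; 264 = 1·220 + 44; 220 = 5·44 + 0 → gcd = 44
lcm = 2068·1804/gcd = 3730672/44 = 84788

84788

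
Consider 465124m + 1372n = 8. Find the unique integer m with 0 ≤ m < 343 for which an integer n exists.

172

Reduce mod 1372: 465124m ≡ 8 (mod 1372). With g = gcd(465124, 1372) = 4 dividing 8, divide through: 116281m ≡ 2 (mod 343).
Since gcd(116281, 343) = 1, m ≡ 2·(116281)⁻¹ ≡ 172 (mod 343). Smallest non-negative: 172.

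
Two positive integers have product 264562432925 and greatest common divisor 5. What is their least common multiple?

52912486585

For any two positive integers, gcd × lcm equals their product. Hence lcm = 264562432925 / 5 = 52912486585.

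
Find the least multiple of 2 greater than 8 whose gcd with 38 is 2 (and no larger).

38 = 2·19. Any k with gcd(k, 38) = 2 is a multiple of 2, say 2s, with s coprime to 19.
Need s > 8/2, so s ≥ 5. First s ≥ 5 with gcd(s, 19) = 1 is s = 5. Thus k = 2·5 = 10.

10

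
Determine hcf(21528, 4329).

21528 = 2³ · 3² · 13 · 23
4329 = 3² · 13 · 37
Common: 3² · 13 = 117

117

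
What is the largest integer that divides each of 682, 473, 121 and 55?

682 = 2 · 11 · 31; 473 = 11 · 43; 121 = 11²; 55 = 5 · 11
gcd takes min exponent of each prime: 11 = 11

11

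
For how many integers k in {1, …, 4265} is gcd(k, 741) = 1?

2487

Prime factors of 741: 3, 13, 19. Count integers ≤ 4265 divisible by none of them.
By inclusion–exclusion: 4265 − ⌊4265/3⌋ − ⌊4265/13⌋ − ⌊4265/19⌋ + ⌊4265/39⌋ + ⌊4265/57⌋ + ⌊4265/247⌋ − ⌊4265/741⌋ = 2487.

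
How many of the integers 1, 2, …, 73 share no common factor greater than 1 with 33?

45

Prime factors of 33: 3, 11. Count integers ≤ 73 divisible by none of them.
By inclusion–exclusion: 73 − ⌊73/3⌋ − ⌊73/11⌋ + ⌊73/33⌋ = 45.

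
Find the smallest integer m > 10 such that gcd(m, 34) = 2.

12

Multiples of 2 above 10: 2·6, 2·7, … . Need the cofactor coprime to 34/2 = 17.
Checking s = 6, 7, … the first with gcd(s, 17) = 1 is s = 6, giving 12.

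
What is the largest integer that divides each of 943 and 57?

Euclid: 943 = 16·57 + 31; 57 = 1·31 + 26; 31 = 1·26 + 5; 26 = 5·5 + 1; 5 = 5·1 + 0. Last nonzero remainder: 1.

1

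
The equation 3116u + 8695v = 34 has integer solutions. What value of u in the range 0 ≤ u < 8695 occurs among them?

2104

Reduce mod 8695: 3116u ≡ 34 (mod 8695). With g = gcd(3116, 8695) = 1 dividing 34, divide through: 3116u ≡ 34 (mod 8695).
Since gcd(3116, 8695) = 1, u ≡ 34·(3116)⁻¹ ≡ 2104 (mod 8695). Smallest non-negative: 2104.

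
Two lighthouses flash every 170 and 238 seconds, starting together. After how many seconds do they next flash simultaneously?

1190

gcd first: 238 = 1·170 + 68; 170 = 2·68 + 34; 68 = 2·34 + 0 → gcd = 34
lcm = 170·238/gcd = 40460/34 = 1190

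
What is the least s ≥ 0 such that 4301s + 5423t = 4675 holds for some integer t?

20

Euclid: 5423 = 1·4301 + 1122; 4301 = 3·1122 + 935; 1122 = 1·935 + 187; 935 = 5·187 + 0 → gcd = 187; 4675 = 187·25.
Back-substitution yields 4301·(-5) + 5423·(4) = 187, so one solution is s = -5·25 = -125, t = 4·25 = 100.
Solutions in s differ by 5423/187 = 29; the one in [0, 29) is -125 mod 29 = 20.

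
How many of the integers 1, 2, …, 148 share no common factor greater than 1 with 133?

133 = 7·19. Inclusion–exclusion on these primes:
148 − ⌊148/7⌋ − ⌊148/19⌋ + ⌊148/133⌋ = 121

121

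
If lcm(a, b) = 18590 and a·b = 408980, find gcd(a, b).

gcd·lcm = product, so gcd = 408980/18590 = 22.

22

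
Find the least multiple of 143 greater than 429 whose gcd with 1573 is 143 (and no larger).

572

1573 = 143·11. Any x with gcd(x, 1573) = 143 is a multiple of 143, say 143s, with s coprime to 11.
Need s > 429/143, so s ≥ 4. First s ≥ 4 with gcd(s, 11) = 1 is s = 4. Thus x = 143·4 = 572.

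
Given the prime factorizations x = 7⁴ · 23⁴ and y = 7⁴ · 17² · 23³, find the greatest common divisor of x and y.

min exponent per shared prime: 7⁴ · 23³ = 29212967

29212967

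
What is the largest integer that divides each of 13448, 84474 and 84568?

2

13448 = 2³ · 41²; 84474 = 2 · 3² · 13 · 19²; 84568 = 2³ · 11 · 31²
gcd takes min exponent of each prime: 2 = 2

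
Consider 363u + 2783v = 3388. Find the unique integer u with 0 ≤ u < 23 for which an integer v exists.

17

Reduce mod 2783: 363u ≡ 3388 (mod 2783). With g = gcd(363, 2783) = 121 dividing 3388, divide through: 3u ≡ 28 (mod 23).
Since gcd(3, 23) = 1, u ≡ 28·(3)⁻¹ ≡ 17 (mod 23). Smallest non-negative: 17.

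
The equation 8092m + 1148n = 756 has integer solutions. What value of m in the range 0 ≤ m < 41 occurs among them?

34

Reduce mod 1148: 8092m ≡ 756 (mod 1148). With g = gcd(8092, 1148) = 28 dividing 756, divide through: 289m ≡ 27 (mod 41).
Since gcd(289, 41) = 1, m ≡ 27·(289)⁻¹ ≡ 34 (mod 41). Smallest non-negative: 34.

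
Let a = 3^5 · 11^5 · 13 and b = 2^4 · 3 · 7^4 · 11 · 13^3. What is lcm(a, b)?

max exponent per prime: 2^4 · 3^5 · 7^4 · 11^5 · 13^3 = 3303025290701136

3303025290701136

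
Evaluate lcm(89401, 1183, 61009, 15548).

89401 = 13² · 23²; 1183 = 7 · 13²; 61009 = 13² · 19²; 15548 = 2² · 13² · 23
lcm takes max exponent of each prime: 2² · 7 · 13² · 19² · 23² = 903665308

903665308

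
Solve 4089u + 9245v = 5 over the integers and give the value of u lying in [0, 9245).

Euclid: 9245 = 2·4089 + 1067; 4089 = 3·1067 + 888; 1067 = 1·888 + 179; 888 = 4·179 + 172; 179 = 1·172 + 7; 172 = 24·7 + 4; 7 = 1·4 + 3; 4 = 1·3 + 1; 3 = 3·1 + 0 → gcd = 1; 5 = 1·5.
Back-substitution yields 4089·(2634) + 9245·(-1165) = 1, so one solution is u = 2634·5 = 13170, v = -1165·5 = -5825.
Solutions in u differ by 9245/1 = 9245; the one in [0, 9245) is 13170 mod 9245 = 3925.

3925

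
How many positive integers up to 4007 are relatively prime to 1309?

2939

1309 = 7·11·17. Inclusion–exclusion on these primes:
4007 − ⌊4007/7⌋ − ⌊4007/11⌋ − ⌊4007/17⌋ + ⌊4007/77⌋ + ⌊4007/119⌋ + ⌊4007/187⌋ − ⌊4007/1309⌋ = 2939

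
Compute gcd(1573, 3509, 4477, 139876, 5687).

121

gcd(1573, 3509): 3509 = 2·1573 + 363; 1573 = 4·363 + 121; 363 = 3·121 + 0 → 121
gcd(121, 4477): 4477 = 37·121 + 0 → 121
gcd(121, 139876): 139876 = 1156·121 + 0 → 121
gcd(121, 5687): 5687 = 47·121 + 0 → 121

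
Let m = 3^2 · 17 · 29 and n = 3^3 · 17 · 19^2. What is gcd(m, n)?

min exponent per shared prime: 3^2 · 17 = 153

153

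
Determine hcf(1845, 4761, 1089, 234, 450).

gcd(1845, 4761): 4761 = 2·1845 + 1071; 1845 = 1·1071 + 774; 1071 = 1·774 + 297; 774 = 2·297 + 180; 297 = 1·180 + 117; 180 = 1·117 + 63; 117 = 1·63 + 54; 63 = 1·54 + 9; 54 = 6·9 + 0 → 9
gcd(9, 1089): 1089 = 121·9 + 0 → 9
gcd(9, 234): 234 = 26·9 + 0 → 9
gcd(9, 450): 450 = 50·9 + 0 → 9

9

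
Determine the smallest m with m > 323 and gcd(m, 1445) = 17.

Multiples of 17 above 323: 17·20, 17·21, … . Need the cofactor coprime to 1445/17 = 85.
Checking s = 20, 21, … the first with gcd(s, 85) = 1 is s = 21, giving 357.

357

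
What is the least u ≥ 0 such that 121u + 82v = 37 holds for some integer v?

43

Euclid: 121 = 1·82 + 39; 82 = 2·39 + 4; 39 = 9·4 + 3; 4 = 1·3 + 1; 3 = 3·1 + 0 → gcd = 1; 37 = 1·37.
Back-substitution yields 121·(-21) + 82·(31) = 1, so one solution is u = -21·37 = -777, v = 31·37 = 1147.
Solutions in u differ by 82/1 = 82; the one in [0, 82) is -777 mod 82 = 43.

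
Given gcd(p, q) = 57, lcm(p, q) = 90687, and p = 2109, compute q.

2451

p·q = gcd·lcm = 57·90687 = 5169159, so q = 5169159/2109 = 2451.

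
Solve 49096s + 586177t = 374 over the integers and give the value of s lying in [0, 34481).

25813

Reduce mod 586177: 49096s ≡ 374 (mod 586177). With g = gcd(49096, 586177) = 17 dividing 374, divide through: 2888s ≡ 22 (mod 34481).
Since gcd(2888, 34481) = 1, s ≡ 22·(2888)⁻¹ ≡ 25813 (mod 34481). Smallest non-negative: 25813.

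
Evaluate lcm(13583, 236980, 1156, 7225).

13583 = 17² · 47; 236980 = 2² · 5 · 17² · 41; 1156 = 2² · 17²; 7225 = 5² · 17²
lcm takes max exponent of each prime: 2² · 5² · 17² · 41 · 47 = 55690300

55690300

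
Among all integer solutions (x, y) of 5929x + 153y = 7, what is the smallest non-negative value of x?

28

Euclid: 5929 = 38·153 + 115; 153 = 1·115 + 38; 115 = 3·38 + 1; 38 = 38·1 + 0 → gcd = 1; 7 = 1·7.
Back-substitution yields 5929·(4) + 153·(-155) = 1, so one solution is x = 4·7 = 28, y = -155·7 = -1085.
Solutions in x differ by 153/1 = 153; the one in [0, 153) is 28 mod 153 = 28.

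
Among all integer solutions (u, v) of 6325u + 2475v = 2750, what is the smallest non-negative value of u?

2

Reduce mod 2475: 6325u ≡ 2750 (mod 2475). With g = gcd(6325, 2475) = 275 dividing 2750, divide through: 23u ≡ 10 (mod 9).
Since gcd(23, 9) = 1, u ≡ 10·(23)⁻¹ ≡ 2 (mod 9). Smallest non-negative: 2.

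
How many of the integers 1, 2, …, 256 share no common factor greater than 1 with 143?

143 = 11·13. Inclusion–exclusion on these primes:
256 − ⌊256/11⌋ − ⌊256/13⌋ + ⌊256/143⌋ = 215

215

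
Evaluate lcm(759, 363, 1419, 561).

lcm(759, 363) = 759·363/gcd = 275517/33 = 8349
lcm(8349, 1419) = 8349·1419/gcd = 11847231/33 = 359007
lcm(359007, 561) = 359007·561/gcd = 201402927/33 = 6103119

6103119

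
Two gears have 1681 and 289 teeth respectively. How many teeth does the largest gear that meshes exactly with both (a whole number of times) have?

Euclid: 1681 = 5·289 + 236; 289 = 1·236 + 53; 236 = 4·53 + 24; 53 = 2·24 + 5; 24 = 4·5 + 4; 5 = 1·4 + 1; 4 = 4·1 + 0. Last nonzero remainder: 1.

1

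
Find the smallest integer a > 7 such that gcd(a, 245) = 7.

14

245 = 7·35. Any a with gcd(a, 245) = 7 is a multiple of 7, say 7s, with s coprime to 35.
Need s > 7/7, so s ≥ 2. First s ≥ 2 with gcd(s, 35) = 1 is s = 2. Thus a = 7·2 = 14.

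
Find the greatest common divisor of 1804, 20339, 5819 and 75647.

gcd(1804, 20339): 20339 = 11·1804 + 495; 1804 = 3·495 + 319; 495 = 1·319 + 176; 319 = 1·176 + 143; 176 = 1·143 + 33; 143 = 4·33 + 11; 33 = 3·11 + 0 → 11
gcd(11, 5819): 5819 = 529·11 + 0 → 11
gcd(11, 75647): 75647 = 6877·11 + 0 → 11

11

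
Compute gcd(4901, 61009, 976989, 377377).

gcd(4901, 61009): 61009 = 12·4901 + 2197; 4901 = 2·2197 + 507; 2197 = 4·507 + 169; 507 = 3·169 + 0 → 169
gcd(169, 976989): 976989 = 5781·169 + 0 → 169
gcd(169, 377377): 377377 = 2233·169 + 0 → 169

169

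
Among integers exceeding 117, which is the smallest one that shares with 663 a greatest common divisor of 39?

663 = 39·17. Any m with gcd(m, 663) = 39 is a multiple of 39, say 39s, with s coprime to 17.
Need s > 117/39, so s ≥ 4. First s ≥ 4 with gcd(s, 17) = 1 is s = 4. Thus m = 39·4 = 156.

156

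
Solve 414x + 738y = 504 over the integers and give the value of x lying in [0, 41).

Euclid: 738 = 1·414 + 324; 414 = 1·324 + 90; 324 = 3·90 + 54; 90 = 1·54 + 36; 54 = 1·36 + 18; 36 = 2·18 + 0 → gcd = 18; 504 = 18·28.
Back-substitution yields 414·(-16) + 738·(9) = 18, so one solution is x = -16·28 = -448, y = 9·28 = 252.
Solutions in x differ by 738/18 = 41; the one in [0, 41) is -448 mod 41 = 3.

3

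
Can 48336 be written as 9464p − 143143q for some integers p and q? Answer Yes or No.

No

By Bézout, 9464p − 143143q = 48336 has integer solutions iff gcd(9464, 143143) | 48336.
Euclid: 143143 = 15·9464 + 1183; 9464 = 8·1183 + 0. gcd = 1183; 48336 mod 1183 = 1016. No.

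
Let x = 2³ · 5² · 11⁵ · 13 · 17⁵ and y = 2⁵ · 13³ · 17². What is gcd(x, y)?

min exponent per shared prime: 2³ · 13 · 17² = 30056

30056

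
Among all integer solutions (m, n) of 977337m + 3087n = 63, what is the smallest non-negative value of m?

77

gcd(977337, 3087) = 9 (Euclid: 977337 = 316·3087 + 1845; 3087 = 1·1845 + 1242; 1845 = 1·1242 + 603; 1242 = 2·603 + 36; 603 = 16·36 + 27; 36 = 1·27 + 9; 27 = 3·9 + 0), and 9 | 63.
Extended Euclid: 977337·(-87) + 3087·(27544) = 9. Scale by 7: m₀ = -609.
General solution m = m₀ + 343t; reducing mod 343 gives m = 77 (and n = -24378).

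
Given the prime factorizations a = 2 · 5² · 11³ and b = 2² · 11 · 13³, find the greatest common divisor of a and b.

min exponent per shared prime: 2 · 11 = 22

22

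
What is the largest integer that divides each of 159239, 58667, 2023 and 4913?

159239 = 17² · 19 · 29; 58667 = 7 · 17² · 29; 2023 = 7 · 17²; 4913 = 17³
gcd takes min exponent of each prime: 17² = 289

289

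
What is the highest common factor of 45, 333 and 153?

9

gcd(45, 333): 333 = 7·45 + 18; 45 = 2·18 + 9; 18 = 2·9 + 0 → 9
gcd(9, 153): 153 = 17·9 + 0 → 9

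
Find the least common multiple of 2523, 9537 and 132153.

12183317223

2523 = 3 · 29²; 9537 = 3 · 11 · 17²; 132153 = 3 · 7² · 29 · 31
lcm takes max exponent of each prime: 3 · 7² · 11 · 17² · 29² · 31 = 12183317223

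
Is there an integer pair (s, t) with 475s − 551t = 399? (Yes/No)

gcd(475, 551): 551 = 1·475 + 76; 475 = 6·76 + 19; 76 = 4·19 + 0 → 19
19 divides 399, so a solution exists.

Yes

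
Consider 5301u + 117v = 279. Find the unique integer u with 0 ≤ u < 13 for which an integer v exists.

Reduce mod 117: 5301u ≡ 279 (mod 117). With g = gcd(5301, 117) = 9 dividing 279, divide through: 589u ≡ 31 (mod 13).
Since gcd(589, 13) = 1, u ≡ 31·(589)⁻¹ ≡ 11 (mod 13). Smallest non-negative: 11.

11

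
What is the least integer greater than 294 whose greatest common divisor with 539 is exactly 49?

gcd(k, 539) = 49 forces 49 | k; write k = 49s. Then gcd(49s, 49·11) = 49·gcd(s, 11), so need gcd(s, 11) = 1.
49s > 294 gives s ≥ 7. The least s ≥ 7 coprime to 11 is 7, so k = 49·7 = 343.

343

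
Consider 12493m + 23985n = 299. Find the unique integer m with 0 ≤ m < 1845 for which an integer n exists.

gcd(12493, 23985) = 13 (Euclid: 23985 = 1·12493 + 11492; 12493 = 1·11492 + 1001; 11492 = 11·1001 + 481; 1001 = 2·481 + 39; 481 = 12·39 + 13; 39 = 3·13 + 0), and 13 | 299.
Extended Euclid: 12493·(-599) + 23985·(312) = 13. Scale by 23: m₀ = -13777.
General solution m = m₀ + 1845t; reducing mod 1845 gives m = 983 (and n = -512).

983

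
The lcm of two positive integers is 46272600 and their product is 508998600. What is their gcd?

11

From gcd × lcm = mn: gcd = 508998600 / 46272600 = 11.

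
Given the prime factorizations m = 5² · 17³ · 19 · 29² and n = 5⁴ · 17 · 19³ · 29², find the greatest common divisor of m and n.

6791075

min exponent per shared prime: 5² · 17 · 19 · 29² = 6791075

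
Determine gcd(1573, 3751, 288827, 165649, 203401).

gcd(1573, 3751): 3751 = 2·1573 + 605; 1573 = 2·605 + 363; 605 = 1·363 + 242; 363 = 1·242 + 121; 242 = 2·121 + 0 → 121
gcd(121, 288827): 288827 = 2387·121 + 0 → 121
gcd(121, 165649): 165649 = 1369·121 + 0 → 121
gcd(121, 203401): 203401 = 1681·121 + 0 → 121

121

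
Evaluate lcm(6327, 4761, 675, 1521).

42423009525

6327 = 3² · 19 · 37; 4761 = 3² · 23²; 675 = 3³ · 5²; 1521 = 3² · 13²
lcm takes max exponent of each prime: 3³ · 5² · 13² · 19 · 23² · 37 = 42423009525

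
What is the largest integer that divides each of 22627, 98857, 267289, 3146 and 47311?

22627 = 11³ · 17; 98857 = 11² · 19 · 43; 267289 = 11² · 47²; 3146 = 2 · 11² · 13; 47311 = 11² · 17 · 23
gcd takes min exponent of each prime: 11² = 121

121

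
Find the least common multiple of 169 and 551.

93119

169 = 13²; 551 = 19 · 29
max exponents: 13² · 19 · 29 = 93119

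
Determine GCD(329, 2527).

7

Euclid: 2527 = 7·329 + 224; 329 = 1·224 + 105; 224 = 2·105 + 14; 105 = 7·14 + 7; 14 = 2·7 + 0. Last nonzero remainder: 7.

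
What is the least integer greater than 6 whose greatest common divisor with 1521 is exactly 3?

12

Multiples of 3 above 6: 3·3, 3·4, … . Need the cofactor coprime to 1521/3 = 507.
Checking s = 3, 4, … the first with gcd(s, 507) = 1 is s = 4, giving 12.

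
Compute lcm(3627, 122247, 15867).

86855148783

3627 = 3² · 13 · 31; 122247 = 3² · 17² · 47; 15867 = 3² · 41 · 43
lcm takes max exponent of each prime: 3² · 13 · 17² · 31 · 41 · 43 · 47 = 86855148783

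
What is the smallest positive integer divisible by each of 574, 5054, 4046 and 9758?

574 = 2 · 7 · 41; 5054 = 2 · 7 · 19²; 4046 = 2 · 7 · 17²; 9758 = 2 · 7 · 17 · 41
lcm takes max exponent of each prime: 2 · 7 · 17² · 19² · 41 = 59884846

59884846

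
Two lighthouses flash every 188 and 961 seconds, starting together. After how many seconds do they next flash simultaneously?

gcd first: 961 = 5·188 + 21; 188 = 8·21 + 20; 21 = 1·20 + 1; 20 = 20·1 + 0 → gcd = 1
lcm = 188·961/gcd = 180668/1 = 180668

180668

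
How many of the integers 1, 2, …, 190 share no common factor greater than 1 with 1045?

130

1045 = 5·11·19. Inclusion–exclusion on these primes:
190 − ⌊190/5⌋ − ⌊190/11⌋ − ⌊190/19⌋ + ⌊190/55⌋ + ⌊190/95⌋ + ⌊190/209⌋ − ⌊190/1045⌋ = 130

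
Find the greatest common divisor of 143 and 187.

Euclid: 187 = 1·143 + 44; 143 = 3·44 + 11; 44 = 4·11 + 0. Last nonzero remainder: 11.

11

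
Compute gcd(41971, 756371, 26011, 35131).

gcd(41971, 756371): 756371 = 18·41971 + 893; 41971 = 47·893 + 0 → 893
gcd(893, 26011): 26011 = 29·893 + 114; 893 = 7·114 + 95; 114 = 1·95 + 19; 95 = 5·19 + 0 → 19
gcd(19, 35131): 35131 = 1849·19 + 0 → 19

19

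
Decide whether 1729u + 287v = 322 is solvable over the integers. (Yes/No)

Yes

gcd(1729, 287): 1729 = 6·287 + 7; 287 = 41·7 + 0 → 7
7 divides 322, so a solution exists.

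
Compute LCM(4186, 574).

gcd first: 4186 = 7·574 + 168; 574 = 3·168 + 70; 168 = 2·70 + 28; 70 = 2·28 + 14; 28 = 2·14 + 0 → gcd = 14
lcm = 4186·574/gcd = 2402764/14 = 171626

171626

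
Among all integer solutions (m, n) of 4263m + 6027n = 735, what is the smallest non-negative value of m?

Reduce mod 6027: 4263m ≡ 735 (mod 6027). With g = gcd(4263, 6027) = 147 dividing 735, divide through: 29m ≡ 5 (mod 41).
Since gcd(29, 41) = 1, m ≡ 5·(29)⁻¹ ≡ 3 (mod 41). Smallest non-negative: 3.

3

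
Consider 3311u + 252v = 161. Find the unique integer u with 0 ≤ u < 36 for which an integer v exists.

19

gcd(3311, 252) = 7 (Euclid: 3311 = 13·252 + 35; 252 = 7·35 + 7; 35 = 5·7 + 0), and 7 | 161.
Extended Euclid: 3311·(-7) + 252·(92) = 7. Scale by 23: u₀ = -161.
General solution u = u₀ + 36t; reducing mod 36 gives u = 19 (and v = -249).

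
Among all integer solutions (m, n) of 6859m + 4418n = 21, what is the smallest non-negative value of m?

181

Reduce mod 4418: 6859m ≡ 21 (mod 4418). With g = gcd(6859, 4418) = 1 dividing 21, divide through: 6859m ≡ 21 (mod 4418).
Since gcd(6859, 4418) = 1, m ≡ 21·(6859)⁻¹ ≡ 181 (mod 4418). Smallest non-negative: 181.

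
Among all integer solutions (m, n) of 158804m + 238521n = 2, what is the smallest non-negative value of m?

32560

gcd(158804, 238521) = 1 (Euclid: 238521 = 1·158804 + 79717; 158804 = 1·79717 + 79087; 79717 = 1·79087 + 630; 79087 = 125·630 + 337; 630 = 1·337 + 293; 337 = 1·293 + 44; 293 = 6·44 + 29; 44 = 1·29 + 15; 29 = 1·15 + 14; 15 = 1·14 + 1; 14 = 14·1 + 0), and 1 | 2.
Extended Euclid: 158804·(16280) + 238521·(-10839) = 1. Scale by 2: m₀ = 32560.
General solution m = m₀ + 238521t; reducing mod 238521 gives m = 32560 (and n = -21678).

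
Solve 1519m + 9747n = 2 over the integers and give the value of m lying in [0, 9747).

gcd(1519, 9747) = 1 (Euclid: 9747 = 6·1519 + 633; 1519 = 2·633 + 253; 633 = 2·253 + 127; 253 = 1·127 + 126; 127 = 1·126 + 1; 126 = 126·1 + 0), and 1 | 2.
Extended Euclid: 1519·(-77) + 9747·(12) = 1. Scale by 2: m₀ = -154.
General solution m = m₀ + 9747t; reducing mod 9747 gives m = 9593 (and n = -1495).

9593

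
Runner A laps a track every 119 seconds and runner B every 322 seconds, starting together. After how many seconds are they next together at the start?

5474

gcd first: 322 = 2·119 + 84; 119 = 1·84 + 35; 84 = 2·35 + 14; 35 = 2·14 + 7; 14 = 2·7 + 0 → gcd = 7
lcm = 119·322/gcd = 38318/7 = 5474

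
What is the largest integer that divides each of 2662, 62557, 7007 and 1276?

gcd(2662, 62557): 62557 = 23·2662 + 1331; 2662 = 2·1331 + 0 → 1331
gcd(1331, 7007): 7007 = 5·1331 + 352; 1331 = 3·352 + 275; 352 = 1·275 + 77; 275 = 3·77 + 44; 77 = 1·44 + 33; 44 = 1·33 + 11; 33 = 3·11 + 0 → 11
gcd(11, 1276): 1276 = 116·11 + 0 → 11

11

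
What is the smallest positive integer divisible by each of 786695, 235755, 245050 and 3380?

786695 = 5 · 7² · 13² · 19; 235755 = 3² · 5 · 13² · 31; 245050 = 2 · 5² · 13² · 29; 3380 = 2² · 5 · 13²
lcm takes max exponent of each prime: 2² · 3² · 5² · 7² · 13² · 19 · 29 · 31 = 127302984900

127302984900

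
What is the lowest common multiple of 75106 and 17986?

39731074

gcd first: 75106 = 4·17986 + 3162; 17986 = 5·3162 + 2176; 3162 = 1·2176 + 986; 2176 = 2·986 + 204; 986 = 4·204 + 170; 204 = 1·170 + 34; 170 = 5·34 + 0 → gcd = 34
lcm = 75106·17986/gcd = 1350856516/34 = 39731074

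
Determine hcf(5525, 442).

Euclid: 5525 = 12·442 + 221; 442 = 2·221 + 0. Last nonzero remainder: 221.

221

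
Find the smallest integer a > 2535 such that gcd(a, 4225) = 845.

3380

4225 = 845·5. Any a with gcd(a, 4225) = 845 is a multiple of 845, say 845s, with s coprime to 5.
Need s > 2535/845, so s ≥ 4. First s ≥ 4 with gcd(s, 5) = 1 is s = 4. Thus a = 845·4 = 3380.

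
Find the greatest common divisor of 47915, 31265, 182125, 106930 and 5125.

gcd(47915, 31265): 47915 = 1·31265 + 16650; 31265 = 1·16650 + 14615; 16650 = 1·14615 + 2035; 14615 = 7·2035 + 370; 2035 = 5·370 + 185; 370 = 2·185 + 0 → 185
gcd(185, 182125): 182125 = 984·185 + 85; 185 = 2·85 + 15; 85 = 5·15 + 10; 15 = 1·10 + 5; 10 = 2·5 + 0 → 5
gcd(5, 106930): 106930 = 21386·5 + 0 → 5
gcd(5, 5125): 5125 = 1025·5 + 0 → 5

5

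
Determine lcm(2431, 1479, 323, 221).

4018443

2431 = 11 · 13 · 17; 1479 = 3 · 17 · 29; 323 = 17 · 19; 221 = 13 · 17
lcm takes max exponent of each prime: 3 · 11 · 13 · 17 · 19 · 29 = 4018443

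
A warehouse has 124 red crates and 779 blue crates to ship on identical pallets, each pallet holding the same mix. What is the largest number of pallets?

1

124 = 2² · 31
779 = 19 · 41
Common: 1 = 1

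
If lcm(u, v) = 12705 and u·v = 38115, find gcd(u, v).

gcd·lcm = product, so gcd = 38115/12705 = 3.

3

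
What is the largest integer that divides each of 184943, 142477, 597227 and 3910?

17

184943 = 11 · 17 · 23 · 43; 142477 = 17³ · 29; 597227 = 17 · 19 · 43²; 3910 = 2 · 5 · 17 · 23
gcd takes min exponent of each prime: 17 = 17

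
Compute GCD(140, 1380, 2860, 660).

gcd(140, 1380): 1380 = 9·140 + 120; 140 = 1·120 + 20; 120 = 6·20 + 0 → 20
gcd(20, 2860): 2860 = 143·20 + 0 → 20
gcd(20, 660): 660 = 33·20 + 0 → 20

20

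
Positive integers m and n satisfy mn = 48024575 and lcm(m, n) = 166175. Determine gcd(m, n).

gcd·lcm = product, so gcd = 48024575/166175 = 289.

289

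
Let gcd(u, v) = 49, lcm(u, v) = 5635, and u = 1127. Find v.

Using uv = gcd(u,v)·lcm(u,v) = 49·5635 = 276115, we get v = 276115/1127 = 245.

245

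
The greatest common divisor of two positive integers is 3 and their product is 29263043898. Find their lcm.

Since gcd(m,n)·lcm(m,n) = mn, lcm = 29263043898/3 = 9754347966.

9754347966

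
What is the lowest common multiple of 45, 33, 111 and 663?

4047615

45 = 3² · 5; 33 = 3 · 11; 111 = 3 · 37; 663 = 3 · 13 · 17
lcm takes max exponent of each prime: 3² · 5 · 11 · 13 · 17 · 37 = 4047615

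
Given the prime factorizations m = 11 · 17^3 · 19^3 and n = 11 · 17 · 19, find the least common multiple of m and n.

max exponent per prime: 11 · 17^3 · 19^3 = 370680937

370680937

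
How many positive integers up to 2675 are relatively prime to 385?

385 = 5·7·11. Inclusion–exclusion on these primes:
2675 − ⌊2675/5⌋ − ⌊2675/7⌋ − ⌊2675/11⌋ + ⌊2675/35⌋ + ⌊2675/55⌋ + ⌊2675/77⌋ − ⌊2675/385⌋ = 1667

1667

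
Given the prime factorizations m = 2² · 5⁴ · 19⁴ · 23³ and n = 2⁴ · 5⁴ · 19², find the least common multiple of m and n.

max exponent per prime: 2⁴ · 5⁴ · 19⁴ · 23³ = 15856156070000

15856156070000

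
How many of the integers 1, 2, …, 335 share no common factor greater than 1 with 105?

105 = 3·5·7. Inclusion–exclusion on these primes:
335 − ⌊335/3⌋ − ⌊335/5⌋ − ⌊335/7⌋ + ⌊335/15⌋ + ⌊335/21⌋ + ⌊335/35⌋ − ⌊335/105⌋ = 153

153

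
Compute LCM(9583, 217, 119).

lcm(9583, 217) = 9583·217/gcd = 2079511/7 = 297073
lcm(297073, 119) = 297073·119/gcd = 35351687/7 = 5050241

5050241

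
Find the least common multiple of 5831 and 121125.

gcd first: 121125 = 20·5831 + 4505; 5831 = 1·4505 + 1326; 4505 = 3·1326 + 527; 1326 = 2·527 + 272; 527 = 1·272 + 255; 272 = 1·255 + 17; 255 = 15·17 + 0 → gcd = 17
lcm = 5831·121125/gcd = 706279875/17 = 41545875

41545875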